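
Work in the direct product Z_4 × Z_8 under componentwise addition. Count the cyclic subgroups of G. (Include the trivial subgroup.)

Group the elements of G by the cyclic subgroup they generate; each cyclic subgroup of order d accounts for φ(d) elements.
Cyclic subgroups by order — order 1: 1; order 2: 3; order 4: 6; order 8: 4.
Total: 14.

14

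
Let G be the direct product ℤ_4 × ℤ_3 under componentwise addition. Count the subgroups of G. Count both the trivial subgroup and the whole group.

|G| = 12, so by Lagrange every subgroup order divides 12. Divisors: 1, 2, 3, 4, 6, 12.
Subgroups by order — order 1: 1; order 2: 1; order 3: 1; order 4: 1; order 6: 1; order 12: 1.
Total: 1 + 1 + 1 + 1 + 1 + 1 = 6.

6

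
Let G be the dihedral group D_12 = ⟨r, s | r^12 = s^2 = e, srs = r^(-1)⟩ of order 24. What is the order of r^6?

Computing powers of r^6: the smallest k with (r^6)^k = e is k = 2.

2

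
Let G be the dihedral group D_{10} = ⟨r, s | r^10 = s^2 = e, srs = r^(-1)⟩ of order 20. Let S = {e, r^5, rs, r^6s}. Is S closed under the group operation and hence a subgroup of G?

Yes

|S| = 4 divides |G| = 20, consistent with Lagrange.
S contains the identity, every element's inverse is in S, and S is closed under ·: it is a subgroup.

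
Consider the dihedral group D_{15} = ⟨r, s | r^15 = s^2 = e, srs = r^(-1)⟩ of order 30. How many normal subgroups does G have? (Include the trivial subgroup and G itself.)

5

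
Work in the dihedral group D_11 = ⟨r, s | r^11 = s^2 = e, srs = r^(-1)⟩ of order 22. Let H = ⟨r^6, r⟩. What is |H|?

11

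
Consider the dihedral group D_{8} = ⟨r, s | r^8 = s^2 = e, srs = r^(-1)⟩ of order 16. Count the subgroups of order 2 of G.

|G| = 16 and 2 | 16, so subgroups of order 2 are possible by Lagrange.
The subgroups of order 2 are: {e, r^2s}; {e, r^3s}; {e, r^4}; {e, r^4s}; … (9 in all).
So G has 9 subgroups of order 2.

9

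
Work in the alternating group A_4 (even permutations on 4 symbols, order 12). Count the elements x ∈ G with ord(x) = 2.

3

The elements of order 2 are: (1 2)(3 4), (1 3)(2 4), (1 4)(2 3).
That's 3.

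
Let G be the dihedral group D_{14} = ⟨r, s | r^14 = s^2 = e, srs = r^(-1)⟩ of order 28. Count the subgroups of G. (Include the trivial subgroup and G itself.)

|G| = 28, so by Lagrange every subgroup order divides 28. Divisors: 1, 2, 4, 7, 14, 28.
Subgroups by order — order 1: 1; order 2: 15; order 4: 7; order 7: 1; order 14: 3; order 28: 1.
Total: 1 + 15 + 7 + 1 + 3 + 1 = 28.

28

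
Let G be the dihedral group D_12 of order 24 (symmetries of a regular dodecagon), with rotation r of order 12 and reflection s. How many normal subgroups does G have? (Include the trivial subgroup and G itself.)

G has 34 subgroups. Checking conjugation-invariance by order — order 1: 1/1 normal; order 2: 1/13 normal; order 3: 1/1 normal; order 4: 1/7 normal; order 6: 1/5 normal; order 8: 0/3 normal; order 12: 3/3 normal; order 24: 1/1 normal.
Total normal subgroups: 9.

9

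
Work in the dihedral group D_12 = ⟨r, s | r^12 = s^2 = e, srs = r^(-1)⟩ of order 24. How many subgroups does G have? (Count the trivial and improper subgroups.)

|G| = 24, so by Lagrange every subgroup order divides 24. Divisors: 1, 2, 3, 4, 6, 8, 12, 24.
Subgroups by order — order 1: 1; order 2: 13; order 3: 1; order 4: 7; order 6: 5; order 8: 3; order 12: 3; order 24: 1.
Total: 1 + 13 + 1 + 7 + 5 + 3 + 3 + 1 = 34.

34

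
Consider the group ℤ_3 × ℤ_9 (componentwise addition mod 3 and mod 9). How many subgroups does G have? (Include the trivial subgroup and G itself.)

10

|G| = 27, so by Lagrange every subgroup order divides 27. Divisors: 1, 3, 9, 27.
Subgroups by order — order 1: 1; order 3: 4; order 9: 4; order 27: 1.
Total: 1 + 4 + 4 + 1 = 10.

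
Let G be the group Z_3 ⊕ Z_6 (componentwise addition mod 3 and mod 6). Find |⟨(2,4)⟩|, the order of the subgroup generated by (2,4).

3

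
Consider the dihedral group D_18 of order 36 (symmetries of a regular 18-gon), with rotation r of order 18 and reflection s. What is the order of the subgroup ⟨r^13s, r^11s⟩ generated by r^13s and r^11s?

18

|⟨r^13s⟩| = 2 and |⟨r^11s⟩| = 2, so |H| is a multiple of lcm(2, 2) = 2 and divides |G| = 36.
Closing under the operation: H = {e, r^2, r^4, r^6, r^8, r^10, r^12, r^14, r^16, rs, r^3s, r^5s, r^7s, r^9s, r^11s, r^13s, r^15s, r^17s}, so |H| = 18.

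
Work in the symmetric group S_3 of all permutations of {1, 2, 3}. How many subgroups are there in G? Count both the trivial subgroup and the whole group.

|G| = 6, so by Lagrange every subgroup order divides 6. Divisors: 1, 2, 3, 6.
Subgroups by order — order 1: 1; order 2: 3; order 3: 1; order 6: 1.
Total: 1 + 3 + 1 + 1 = 6.

6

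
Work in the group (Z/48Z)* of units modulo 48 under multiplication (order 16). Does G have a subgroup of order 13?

No

13 does not divide |G| = 16, so by Lagrange no subgroup of order 13 exists.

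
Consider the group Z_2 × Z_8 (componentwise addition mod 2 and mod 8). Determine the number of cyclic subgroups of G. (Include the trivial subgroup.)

Group the elements of G by the cyclic subgroup they generate; each cyclic subgroup of order d accounts for φ(d) elements.
Cyclic subgroups by order — order 1: 1; order 2: 3; order 4: 2; order 8: 2.
Total: 8.

8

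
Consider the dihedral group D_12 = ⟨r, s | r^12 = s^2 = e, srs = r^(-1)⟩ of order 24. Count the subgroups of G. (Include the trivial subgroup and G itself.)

|G| = 24, so by Lagrange every subgroup order divides 24. Divisors: 1, 2, 3, 4, 6, 8, 12, 24.
Subgroups by order — order 1: 1; order 2: 13; order 3: 1; order 4: 7; order 6: 5; order 8: 3; order 12: 3; order 24: 1.
Total: 1 + 13 + 1 + 7 + 5 + 3 + 3 + 1 = 34.

34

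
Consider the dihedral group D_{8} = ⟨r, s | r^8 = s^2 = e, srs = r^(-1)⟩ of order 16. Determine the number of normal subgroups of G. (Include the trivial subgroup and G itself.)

7

G has 19 subgroups. Checking conjugation-invariance by order — order 1: 1/1 normal; order 2: 1/9 normal; order 4: 1/5 normal; order 8: 3/3 normal; order 16: 1/1 normal.
Total normal subgroups: 7.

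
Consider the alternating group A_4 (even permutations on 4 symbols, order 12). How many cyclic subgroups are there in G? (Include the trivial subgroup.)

Group the elements of G by the cyclic subgroup they generate; each cyclic subgroup of order d accounts for φ(d) elements.
Cyclic subgroups by order — order 1: 1; order 2: 3; order 3: 4.
Total: 8.

8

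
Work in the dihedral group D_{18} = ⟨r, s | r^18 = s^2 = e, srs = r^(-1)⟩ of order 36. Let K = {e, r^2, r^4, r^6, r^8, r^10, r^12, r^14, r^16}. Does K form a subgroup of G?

Yes

|K| = 9 divides |G| = 36, consistent with Lagrange.
K contains the identity, every element's inverse is in K, and K is closed under ·: it is a subgroup.
In fact K = ⟨r^4⟩.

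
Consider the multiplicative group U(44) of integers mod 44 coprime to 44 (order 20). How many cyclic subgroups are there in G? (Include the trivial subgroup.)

8

Each element a generates a cyclic subgroup ⟨a⟩; distinct elements may generate the same one (a cyclic group of order d has φ(d) generators).
Cyclic subgroups by order — order 1: 1; order 2: 3; order 5: 1; order 10: 3.
Total: 8.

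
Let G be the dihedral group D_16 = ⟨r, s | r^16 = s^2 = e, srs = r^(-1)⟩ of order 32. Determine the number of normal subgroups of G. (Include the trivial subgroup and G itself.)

8

G has 36 subgroups. Checking conjugation-invariance by order — order 1: 1/1 normal; order 2: 1/17 normal; order 4: 1/9 normal; order 8: 1/5 normal; order 16: 3/3 normal; order 32: 1/1 normal.
Total normal subgroups: 8.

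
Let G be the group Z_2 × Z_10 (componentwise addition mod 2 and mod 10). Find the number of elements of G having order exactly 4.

0

An element (a,b) has order lcm(ord(a), ord(b)); count pairs with lcm equal to 4.
Enumerating gives 0 such elements.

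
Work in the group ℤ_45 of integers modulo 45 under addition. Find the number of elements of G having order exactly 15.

8

In a cyclic group of order 45, the number of elements of order d (for d | 45) is φ(d).
φ(15) = 8.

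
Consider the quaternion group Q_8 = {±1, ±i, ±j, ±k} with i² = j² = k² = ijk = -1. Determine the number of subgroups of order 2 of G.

|G| = 8 and 2 | 8, so subgroups of order 2 are possible by Lagrange.
The subgroups of order 2 are: {1, -1}.
So G has 1 subgroup of order 2.

1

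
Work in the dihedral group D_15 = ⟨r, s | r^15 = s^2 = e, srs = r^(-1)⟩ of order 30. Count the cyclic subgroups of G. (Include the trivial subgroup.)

19

Each element a generates a cyclic subgroup ⟨a⟩; distinct elements may generate the same one (a cyclic group of order d has φ(d) generators).
Cyclic subgroups by order — order 1: 1; order 2: 15; order 3: 1; order 5: 1; order 15: 1.
Total: 19.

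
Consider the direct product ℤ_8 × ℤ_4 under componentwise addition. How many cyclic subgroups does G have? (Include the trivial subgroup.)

A cyclic subgroup of order d is generated by each of its φ(d) elements of order d, so the cyclic subgroups of order d number (#elements of order d)/φ(d).
Cyclic subgroups by order — order 1: 1; order 2: 3; order 4: 6; order 8: 4.
Total: 14.

14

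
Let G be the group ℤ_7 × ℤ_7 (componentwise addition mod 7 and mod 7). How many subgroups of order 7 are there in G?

8

|G| = 49 and 7 | 49, so subgroups of order 7 are possible by Lagrange.
The subgroups of order 7 are: {(0,0), (0,1), (0,2), (0,3), (0,4), (0,5), (0,6)}; {(0,0), (1,0), (2,0), (3,0), (4,0), (5,0), (6,0)}; {(0,0), (1,1), (2,2), (3,3), (4,4), (5,5), (6,6)}; {(0,0), (1,2), (2,4), (3,6), (4,1), (5,3), (6,5)}; … (8 in all).
So G has 8 subgroups of order 7.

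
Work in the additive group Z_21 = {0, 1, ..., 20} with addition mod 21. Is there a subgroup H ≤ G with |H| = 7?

7 | 21. A subgroup of order 7 is {0, 3, 6, 9, 12, 15, 18}.

Yes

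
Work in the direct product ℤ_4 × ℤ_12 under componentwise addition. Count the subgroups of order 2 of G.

|G| = 48 and 2 | 48, so subgroups of order 2 are possible by Lagrange.
The subgroups of order 2 are: {(0,0), (0,6)}; {(0,0), (2,0)}; {(0,0), (2,6)}.
So G has 3 subgroups of order 2.

3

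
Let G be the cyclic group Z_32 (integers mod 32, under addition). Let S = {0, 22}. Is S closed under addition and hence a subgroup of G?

22 ∈ S but its inverse 10 ∉ S, so S is not a subgroup.

No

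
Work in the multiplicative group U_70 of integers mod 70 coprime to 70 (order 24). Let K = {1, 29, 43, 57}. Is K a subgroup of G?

Yes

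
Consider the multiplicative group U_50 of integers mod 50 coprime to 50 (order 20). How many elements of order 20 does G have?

8

The elements of order 20 are: 3, 13, 17, 23, 27, 33, 37, 47.
That's 8.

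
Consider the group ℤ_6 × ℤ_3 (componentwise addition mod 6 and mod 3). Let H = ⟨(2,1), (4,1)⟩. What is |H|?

|⟨(2,1)⟩| = 3 and |⟨(4,1)⟩| = 3, so |H| is a multiple of lcm(3, 3) = 3 and divides |G| = 18.
Closing under the operation: H = {(0,0), (0,1), (0,2), (2,0), (2,1), (2,2), (4,0), (4,1), (4,2)}, so |H| = 9.

9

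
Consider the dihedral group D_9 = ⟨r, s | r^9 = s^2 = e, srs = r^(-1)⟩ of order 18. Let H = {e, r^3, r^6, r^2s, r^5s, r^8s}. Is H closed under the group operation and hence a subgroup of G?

|H| = 6 divides |G| = 18, consistent with Lagrange.
H contains the identity, every element's inverse is in H, and H is closed under ·: it is a subgroup.

Yes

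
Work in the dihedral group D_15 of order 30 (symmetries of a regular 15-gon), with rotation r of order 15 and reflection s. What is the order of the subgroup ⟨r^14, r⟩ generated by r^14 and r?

15

|⟨r^14⟩| = 15 and |⟨r⟩| = 15, so |H| is a multiple of lcm(15, 15) = 15 and divides |G| = 30.
Closing under the operation: H = {e, r, r^2, r^3, r^4, r^5, r^6, r^7, r^8, r^9, r^10, r^11, r^12, r^13, r^14}, so |H| = 15.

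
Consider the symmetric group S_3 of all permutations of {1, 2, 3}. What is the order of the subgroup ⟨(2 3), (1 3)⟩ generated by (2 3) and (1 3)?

6

|⟨(2 3)⟩| = 2 and |⟨(1 3)⟩| = 2, so |H| is a multiple of lcm(2, 2) = 2 and divides |G| = 6.
Closing {(2 3), (1 3)} under the group operation gives all of G, so |H| = 6.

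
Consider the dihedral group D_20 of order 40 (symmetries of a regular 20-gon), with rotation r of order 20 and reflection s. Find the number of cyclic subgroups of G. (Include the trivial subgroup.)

26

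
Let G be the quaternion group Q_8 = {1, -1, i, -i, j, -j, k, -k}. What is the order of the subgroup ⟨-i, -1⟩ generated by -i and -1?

4

|⟨-i⟩| = 4 and |⟨-1⟩| = 2, so |H| is a multiple of lcm(4, 2) = 4 and divides |G| = 8.
Closing under the operation: H = {1, -1, i, -i}, so |H| = 4.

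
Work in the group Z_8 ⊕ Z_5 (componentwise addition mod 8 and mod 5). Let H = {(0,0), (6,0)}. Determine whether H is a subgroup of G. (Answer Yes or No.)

No

(6,0) ∈ H but its inverse (2,0) ∉ H, so H is not a subgroup.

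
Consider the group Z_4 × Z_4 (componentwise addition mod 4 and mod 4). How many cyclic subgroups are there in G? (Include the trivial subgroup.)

Each element a generates a cyclic subgroup ⟨a⟩; distinct elements may generate the same one (a cyclic group of order d has φ(d) generators).
Cyclic subgroups by order — order 1: 1; order 2: 3; order 4: 6.
Total: 10.

10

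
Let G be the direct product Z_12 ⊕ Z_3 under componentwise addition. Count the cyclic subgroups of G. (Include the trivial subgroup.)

Group the elements of G by the cyclic subgroup they generate; each cyclic subgroup of order d accounts for φ(d) elements.
Cyclic subgroups by order — order 1: 1; order 2: 1; order 3: 4; order 4: 1; order 6: 4; order 12: 4.
Total: 15.

15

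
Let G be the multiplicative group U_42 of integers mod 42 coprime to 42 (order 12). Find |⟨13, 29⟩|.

4

|⟨13⟩| = 2 and |⟨29⟩| = 2, so |H| is a multiple of lcm(2, 2) = 2 and divides |G| = 12.
Closing under the operation: H = {1, 13, 29, 41}, so |H| = 4.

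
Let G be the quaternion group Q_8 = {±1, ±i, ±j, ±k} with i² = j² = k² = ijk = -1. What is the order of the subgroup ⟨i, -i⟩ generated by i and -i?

4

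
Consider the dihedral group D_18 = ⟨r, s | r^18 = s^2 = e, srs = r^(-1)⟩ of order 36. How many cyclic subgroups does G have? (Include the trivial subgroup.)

A cyclic subgroup of order d is generated by each of its φ(d) elements of order d, so the cyclic subgroups of order d number (#elements of order d)/φ(d).
Cyclic subgroups by order — order 1: 1; order 2: 19; order 3: 1; order 6: 1; order 9: 1; order 18: 1.
Total: 24.

24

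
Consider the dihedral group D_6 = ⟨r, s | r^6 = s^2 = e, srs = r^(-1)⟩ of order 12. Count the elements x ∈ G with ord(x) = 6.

2

The elements of order 6 are: r, r^5.
That's 2.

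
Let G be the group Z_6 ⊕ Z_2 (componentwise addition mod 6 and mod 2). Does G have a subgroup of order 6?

Yes

6 | 12. A subgroup of order 6 is {(0,0), (0,1), (2,0), (2,1), (4,0), (4,1)}.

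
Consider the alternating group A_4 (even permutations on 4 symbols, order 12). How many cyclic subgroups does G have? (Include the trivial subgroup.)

Each element a generates a cyclic subgroup ⟨a⟩; distinct elements may generate the same one (a cyclic group of order d has φ(d) generators).
Cyclic subgroups by order — order 1: 1; order 2: 3; order 3: 4.
Total: 8.

8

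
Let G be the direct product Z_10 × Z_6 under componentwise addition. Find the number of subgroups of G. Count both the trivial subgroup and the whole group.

20

|G| = 60, so by Lagrange every subgroup order divides 60. Divisors: 1, 2, 3, 4, 5, 6, 10, 12, 15, 20, 30, 60.
Subgroups by order — order 1: 1; order 2: 3; order 3: 1; order 4: 1; order 5: 1; order 6: 3; order 10: 3; order 12: 1; order 15: 1; order 20: 1; order 30: 3; order 60: 1.
Total: 1 + 3 + 1 + 1 + 1 + 3 + 3 + 1 + 1 + 1 + 3 + 1 = 20.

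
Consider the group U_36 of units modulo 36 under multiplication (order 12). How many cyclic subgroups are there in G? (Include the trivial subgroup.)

Each element a generates a cyclic subgroup ⟨a⟩; distinct elements may generate the same one (a cyclic group of order d has φ(d) generators).
Cyclic subgroups by order — order 1: 1; order 2: 3; order 3: 1; order 6: 3.
Total: 8.

8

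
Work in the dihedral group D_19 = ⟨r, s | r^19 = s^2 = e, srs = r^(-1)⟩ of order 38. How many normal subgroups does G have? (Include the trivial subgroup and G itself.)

G has 22 subgroups. Checking conjugation-invariance by order — order 1: 1/1 normal; order 2: 0/19 normal; order 19: 1/1 normal; order 38: 1/1 normal.
Total normal subgroups: 3.

3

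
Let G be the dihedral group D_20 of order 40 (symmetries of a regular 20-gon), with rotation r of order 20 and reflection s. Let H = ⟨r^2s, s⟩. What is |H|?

20

|⟨r^2s⟩| = 2 and |⟨s⟩| = 2, so |H| is a multiple of lcm(2, 2) = 2 and divides |G| = 40.
Closing under the operation: H = {e, r^2, r^4, r^6, r^8, r^10, r^12, r^14, r^16, r^18, s, r^2s, r^4s, r^6s, r^8s, r^10s, r^12s, r^14s, r^16s, r^18s}, so |H| = 20.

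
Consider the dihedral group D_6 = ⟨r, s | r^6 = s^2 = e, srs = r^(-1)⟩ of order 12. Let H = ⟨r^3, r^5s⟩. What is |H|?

4

|⟨r^3⟩| = 2 and |⟨r^5s⟩| = 2, so |H| is a multiple of lcm(2, 2) = 2 and divides |G| = 12.
Closing under the operation: H = {e, r^3, r^2s, r^5s}, so |H| = 4.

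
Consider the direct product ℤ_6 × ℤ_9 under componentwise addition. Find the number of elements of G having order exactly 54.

An element (a,b) has order lcm(ord(a), ord(b)); count pairs with lcm equal to 54.
Enumerating gives 0 such elements.

0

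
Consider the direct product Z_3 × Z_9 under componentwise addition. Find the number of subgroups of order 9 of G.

4

|G| = 27 and 9 | 27, so subgroups of order 9 are possible by Lagrange.
The subgroups of order 9 are: {(0,0), (0,1), (0,2), (0,3), (0,4), (0,5), (0,6), (0,7), (0,8)}; {(0,0), (0,3), (0,6), (1,0), (1,3), (1,6), (2,0), (2,3), (2,6)}; {(0,0), (0,3), (0,6), (1,1), (1,4), (1,7), (2,2), (2,5), (2,8)}; {(0,0), (0,3), (0,6), (1,2), (1,5), (1,8), (2,1), (2,4), (2,7)}.
So G has 4 subgroups of order 9.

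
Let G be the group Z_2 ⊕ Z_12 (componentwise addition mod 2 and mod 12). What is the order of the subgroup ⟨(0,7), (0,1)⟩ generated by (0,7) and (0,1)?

12

|⟨(0,7)⟩| = 12 and |⟨(0,1)⟩| = 12, so |H| is a multiple of lcm(12, 12) = 12 and divides |G| = 24.
Closing under the operation: H = {(0,0), (0,1), (0,2), (0,3), (0,4), (0,5), (0,6), (0,7), (0,8), (0,9), (0,10), (0,11)}, so |H| = 12.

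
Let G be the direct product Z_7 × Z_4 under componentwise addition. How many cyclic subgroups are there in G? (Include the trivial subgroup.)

6

Group the elements of G by the cyclic subgroup they generate; each cyclic subgroup of order d accounts for φ(d) elements.
Cyclic subgroups by order — order 1: 1; order 2: 1; order 4: 1; order 7: 1; order 14: 1; order 28: 1.
Total: 6.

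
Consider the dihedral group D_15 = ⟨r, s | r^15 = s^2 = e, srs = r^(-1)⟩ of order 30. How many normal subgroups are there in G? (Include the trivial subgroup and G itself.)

5

G has 28 subgroups. Checking conjugation-invariance by order — order 1: 1/1 normal; order 2: 0/15 normal; order 3: 1/1 normal; order 5: 1/1 normal; order 6: 0/5 normal; order 10: 0/3 normal; order 15: 1/1 normal; order 30: 1/1 normal.
Total normal subgroups: 5.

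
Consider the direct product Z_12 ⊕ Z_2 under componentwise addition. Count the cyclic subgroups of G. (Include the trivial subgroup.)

Group the elements of G by the cyclic subgroup they generate; each cyclic subgroup of order d accounts for φ(d) elements.
Cyclic subgroups by order — order 1: 1; order 2: 3; order 3: 1; order 4: 2; order 6: 3; order 12: 2.
Total: 12.

12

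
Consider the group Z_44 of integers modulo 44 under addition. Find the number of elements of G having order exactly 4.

In a cyclic group of order 44, the number of elements of order d (for d | 44) is φ(d).
φ(4) = 2.

2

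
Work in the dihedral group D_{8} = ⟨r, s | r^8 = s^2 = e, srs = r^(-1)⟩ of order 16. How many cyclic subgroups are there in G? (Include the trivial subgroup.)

Group the elements of G by the cyclic subgroup they generate; each cyclic subgroup of order d accounts for φ(d) elements.
Cyclic subgroups by order — order 1: 1; order 2: 9; order 4: 1; order 8: 1.
Total: 12.

12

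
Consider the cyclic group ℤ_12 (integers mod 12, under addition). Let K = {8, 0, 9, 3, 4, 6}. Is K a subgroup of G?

No

Closure fails: 3 + 4 = 7 ∉ K. So K is not a subgroup.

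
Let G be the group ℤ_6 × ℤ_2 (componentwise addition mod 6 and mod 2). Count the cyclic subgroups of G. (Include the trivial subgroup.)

A cyclic subgroup of order d is generated by each of its φ(d) elements of order d, so the cyclic subgroups of order d number (#elements of order d)/φ(d).
Cyclic subgroups by order — order 1: 1; order 2: 3; order 3: 1; order 6: 3.
Total: 8.

8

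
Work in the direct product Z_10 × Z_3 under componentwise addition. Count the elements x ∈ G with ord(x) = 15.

An element (a,b) has order lcm(ord(a), ord(b)); count pairs with lcm equal to 15.
Enumerating gives 8 such elements.

8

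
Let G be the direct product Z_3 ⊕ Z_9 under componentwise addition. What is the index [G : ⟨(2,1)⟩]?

|⟨(2,1)⟩| = 9 and |G| = 27.
By Lagrange, [G : H] = |G|/|H| = 27/9 = 3.

3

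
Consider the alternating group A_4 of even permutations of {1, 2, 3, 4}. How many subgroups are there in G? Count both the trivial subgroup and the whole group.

10

|G| = 12, so by Lagrange every subgroup order divides 12. Divisors: 1, 2, 3, 4, 6, 12.
Subgroups by order — order 1: 1; order 2: 3; order 3: 4; order 4: 1; order 6: 0; order 12: 1.
Total: 1 + 3 + 4 + 1 + 0 + 1 = 10.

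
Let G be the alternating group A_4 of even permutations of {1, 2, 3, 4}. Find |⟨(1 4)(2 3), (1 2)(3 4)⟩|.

|⟨(1 4)(2 3)⟩| = 2 and |⟨(1 2)(3 4)⟩| = 2, so |H| is a multiple of lcm(2, 2) = 2 and divides |G| = 12.
Closing under the operation: H = {e, (1 2)(3 4), (1 3)(2 4), (1 4)(2 3)}, so |H| = 4.

4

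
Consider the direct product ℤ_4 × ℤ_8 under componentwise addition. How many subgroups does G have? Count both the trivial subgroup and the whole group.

|G| = 32, so by Lagrange every subgroup order divides 32. Divisors: 1, 2, 4, 8, 16, 32.
Subgroups by order — order 1: 1; order 2: 3; order 4: 7; order 8: 7; order 16: 3; order 32: 1.
Total: 1 + 3 + 7 + 7 + 3 + 1 = 22.

22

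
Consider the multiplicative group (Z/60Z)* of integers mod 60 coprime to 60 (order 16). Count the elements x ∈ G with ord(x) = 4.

8

The elements of order 4 are: 7, 13, 17, 23, 37, 43, 47, 53.
That's 8.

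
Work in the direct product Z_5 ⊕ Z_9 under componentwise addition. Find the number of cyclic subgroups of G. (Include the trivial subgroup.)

Group the elements of G by the cyclic subgroup they generate; each cyclic subgroup of order d accounts for φ(d) elements.
Cyclic subgroups by order — order 1: 1; order 3: 1; order 5: 1; order 9: 1; order 15: 1; order 45: 1.
Total: 6.

6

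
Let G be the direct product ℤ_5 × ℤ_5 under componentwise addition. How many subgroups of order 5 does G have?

6

|G| = 25 and 5 | 25, so subgroups of order 5 are possible by Lagrange.
The subgroups of order 5 are: {(0,0), (0,1), (0,2), (0,3), (0,4)}; {(0,0), (1,0), (2,0), (3,0), (4,0)}; {(0,0), (1,1), (2,2), (3,3), (4,4)}; {(0,0), (1,2), (2,4), (3,1), (4,3)}; … (6 in all).
So G has 6 subgroups of order 5.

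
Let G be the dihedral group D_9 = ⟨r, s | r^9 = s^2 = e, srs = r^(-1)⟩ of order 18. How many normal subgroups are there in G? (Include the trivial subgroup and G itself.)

4

G has 16 subgroups. Checking conjugation-invariance by order — order 1: 1/1 normal; order 2: 0/9 normal; order 3: 1/1 normal; order 6: 0/3 normal; order 9: 1/1 normal; order 18: 1/1 normal.
Total normal subgroups: 4.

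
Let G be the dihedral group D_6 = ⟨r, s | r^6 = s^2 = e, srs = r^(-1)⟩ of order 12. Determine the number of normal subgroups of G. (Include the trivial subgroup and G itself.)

G has 16 subgroups. Checking conjugation-invariance by order — order 1: 1/1 normal; order 2: 1/7 normal; order 3: 1/1 normal; order 4: 0/3 normal; order 6: 3/3 normal; order 12: 1/1 normal.
Total normal subgroups: 7.

7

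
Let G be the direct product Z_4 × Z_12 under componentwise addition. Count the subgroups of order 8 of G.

3

|G| = 48 and 8 | 48, so subgroups of order 8 are possible by Lagrange.
The subgroups of order 8 are: {(0,0), (0,3), (0,6), (0,9), (2,0), (2,3), (2,6), (2,9)}; {(0,0), (0,6), (1,0), (1,6), (2,0), (2,6), (3,0), (3,6)}; {(0,0), (0,6), (1,3), (1,9), (2,0), (2,6), (3,3), (3,9)}.
So G has 3 subgroups of order 8.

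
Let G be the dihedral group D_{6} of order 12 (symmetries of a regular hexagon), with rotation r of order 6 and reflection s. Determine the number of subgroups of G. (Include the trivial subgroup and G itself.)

16

|G| = 12, so by Lagrange every subgroup order divides 12. Divisors: 1, 2, 3, 4, 6, 12.
Subgroups by order — order 1: 1; order 2: 7; order 3: 1; order 4: 3; order 6: 3; order 12: 1.
Total: 1 + 7 + 1 + 3 + 3 + 1 = 16.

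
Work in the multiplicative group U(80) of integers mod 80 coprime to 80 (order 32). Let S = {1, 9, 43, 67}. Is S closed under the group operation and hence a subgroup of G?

Yes

|S| = 4 divides |G| = 32, consistent with Lagrange.
S contains the identity, every element's inverse is in S, and S is closed under ·: it is a subgroup.
In fact S = ⟨67⟩.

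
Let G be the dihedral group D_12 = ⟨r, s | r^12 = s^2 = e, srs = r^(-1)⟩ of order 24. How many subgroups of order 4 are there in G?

|G| = 24 and 4 | 24, so subgroups of order 4 are possible by Lagrange.
The subgroups of order 4 are: {e, r^6, r^4s, r^10s}; {e, r^6, r^5s, r^11s}; {e, r^6, r^2s, r^8s}; {e, r^3, r^6, r^9}; … (7 in all).
So G has 7 subgroups of order 4.

7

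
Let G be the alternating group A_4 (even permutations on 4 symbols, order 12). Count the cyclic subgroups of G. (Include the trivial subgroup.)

8

A cyclic subgroup of order d is generated by each of its φ(d) elements of order d, so the cyclic subgroups of order d number (#elements of order d)/φ(d).
Cyclic subgroups by order — order 1: 1; order 2: 3; order 3: 4.
Total: 8.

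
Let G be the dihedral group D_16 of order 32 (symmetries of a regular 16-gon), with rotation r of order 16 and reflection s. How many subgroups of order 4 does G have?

9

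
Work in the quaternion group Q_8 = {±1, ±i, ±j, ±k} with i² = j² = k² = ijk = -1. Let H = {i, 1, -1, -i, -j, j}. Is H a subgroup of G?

|H| = 6 does not divide |G| = 8, so by Lagrange H is not a subgroup.

No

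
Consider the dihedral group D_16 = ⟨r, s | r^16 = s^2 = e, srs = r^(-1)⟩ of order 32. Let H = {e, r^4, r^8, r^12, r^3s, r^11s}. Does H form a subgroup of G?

No

|H| = 6 does not divide |G| = 32, so by Lagrange H is not a subgroup.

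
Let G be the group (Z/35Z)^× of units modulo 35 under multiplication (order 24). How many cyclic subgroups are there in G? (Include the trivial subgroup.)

A cyclic subgroup of order d is generated by each of its φ(d) elements of order d, so the cyclic subgroups of order d number (#elements of order d)/φ(d).
Cyclic subgroups by order — order 1: 1; order 2: 3; order 3: 1; order 4: 2; order 6: 3; order 12: 2.
Total: 12.

12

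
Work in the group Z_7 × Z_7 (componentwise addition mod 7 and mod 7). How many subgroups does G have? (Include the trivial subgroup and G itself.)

10

|G| = 49, so by Lagrange every subgroup order divides 49. Divisors: 1, 7, 49.
Subgroups by order — order 1: 1; order 7: 8; order 49: 1.
Total: 1 + 8 + 1 = 10.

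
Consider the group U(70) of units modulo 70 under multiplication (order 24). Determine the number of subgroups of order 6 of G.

|G| = 24 and 6 | 24, so subgroups of order 6 are possible by Lagrange.
The subgroups of order 6 are: {1, 11, 19, 51, 59, 69}; {1, 9, 11, 29, 39, 51}; {1, 11, 31, 41, 51, 61}.
So G has 3 subgroups of order 6.

3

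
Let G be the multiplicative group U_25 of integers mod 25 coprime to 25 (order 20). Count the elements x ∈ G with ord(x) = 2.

1

The elements of order 2 are: 24.
That's 1.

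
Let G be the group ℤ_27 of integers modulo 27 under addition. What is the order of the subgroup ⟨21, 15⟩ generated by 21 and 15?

|⟨21⟩| = 9 and |⟨15⟩| = 9, so |H| is a multiple of lcm(9, 9) = 9 and divides |G| = 27.
Closing under the operation: H = {0, 3, 6, 9, 12, 15, 18, 21, 24}, so |H| = 9.

9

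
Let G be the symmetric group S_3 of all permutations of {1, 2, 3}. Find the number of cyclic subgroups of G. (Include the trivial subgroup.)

Group the elements of G by the cyclic subgroup they generate; each cyclic subgroup of order d accounts for φ(d) elements.
Cyclic subgroups by order — order 1: 1; order 2: 3; order 3: 1.
Total: 5.

5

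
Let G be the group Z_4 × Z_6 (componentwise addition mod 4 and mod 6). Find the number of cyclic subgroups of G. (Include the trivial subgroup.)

A cyclic subgroup of order d is generated by each of its φ(d) elements of order d, so the cyclic subgroups of order d number (#elements of order d)/φ(d).
Cyclic subgroups by order — order 1: 1; order 2: 3; order 3: 1; order 4: 2; order 6: 3; order 12: 2.
Total: 12.

12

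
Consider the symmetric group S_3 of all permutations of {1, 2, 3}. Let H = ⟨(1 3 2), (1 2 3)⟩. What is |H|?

3

|⟨(1 3 2)⟩| = 3 and |⟨(1 2 3)⟩| = 3, so |H| is a multiple of lcm(3, 3) = 3 and divides |G| = 6.
Closing under the operation: H = {e, (1 2 3), (1 3 2)}, so |H| = 3.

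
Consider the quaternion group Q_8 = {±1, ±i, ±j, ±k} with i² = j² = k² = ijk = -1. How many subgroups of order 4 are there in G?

|G| = 8 and 4 | 8, so subgroups of order 4 are possible by Lagrange.
The subgroups of order 4 are: {1, -1, i, -i}; {1, -1, j, -j}; {1, -1, k, -k}.
So G has 3 subgroups of order 4.

3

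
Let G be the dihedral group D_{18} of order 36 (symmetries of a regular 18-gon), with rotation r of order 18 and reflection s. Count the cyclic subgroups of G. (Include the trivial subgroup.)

A cyclic subgroup of order d is generated by each of its φ(d) elements of order d, so the cyclic subgroups of order d number (#elements of order d)/φ(d).
Cyclic subgroups by order — order 1: 1; order 2: 19; order 3: 1; order 6: 1; order 9: 1; order 18: 1.
Total: 24.

24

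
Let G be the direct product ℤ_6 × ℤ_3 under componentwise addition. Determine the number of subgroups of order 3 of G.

4

|G| = 18 and 3 | 18, so subgroups of order 3 are possible by Lagrange.
The subgroups of order 3 are: {(0,0), (0,1), (0,2)}; {(0,0), (2,0), (4,0)}; {(0,0), (2,1), (4,2)}; {(0,0), (2,2), (4,1)}.
So G has 4 subgroups of order 3.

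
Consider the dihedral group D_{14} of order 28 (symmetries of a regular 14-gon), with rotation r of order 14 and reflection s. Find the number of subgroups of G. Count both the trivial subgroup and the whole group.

28

|G| = 28, so by Lagrange every subgroup order divides 28. Divisors: 1, 2, 4, 7, 14, 28.
Subgroups by order — order 1: 1; order 2: 15; order 4: 7; order 7: 1; order 14: 3; order 28: 1.
Total: 1 + 15 + 7 + 1 + 3 + 1 = 28.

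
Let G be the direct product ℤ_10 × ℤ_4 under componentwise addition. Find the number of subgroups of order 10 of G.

3

|G| = 40 and 10 | 40, so subgroups of order 10 are possible by Lagrange.
The subgroups of order 10 are: {(0,0), (0,2), (2,0), (2,2), (4,0), (4,2), (6,0), (6,2), (8,0), (8,2)}; {(0,0), (1,0), (2,0), (3,0), (4,0), (5,0), (6,0), (7,0), (8,0), (9,0)}; {(0,0), (1,2), (2,0), (3,2), (4,0), (5,2), (6,0), (7,2), (8,0), (9,2)}.
So G has 3 subgroups of order 10.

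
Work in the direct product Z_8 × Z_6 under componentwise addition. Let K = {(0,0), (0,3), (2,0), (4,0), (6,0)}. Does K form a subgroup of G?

|K| = 5 does not divide |G| = 48, so by Lagrange K is not a subgroup.

No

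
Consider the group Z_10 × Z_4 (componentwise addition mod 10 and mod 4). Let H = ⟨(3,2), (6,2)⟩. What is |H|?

20

|⟨(3,2)⟩| = 10 and |⟨(6,2)⟩| = 10, so |H| is a multiple of lcm(10, 10) = 10 and divides |G| = 40.
Closing under the operation: H = {(0,0), (0,2), (1,0), (1,2), (2,0), (2,2), (3,0), (3,2), (4,0), (4,2), (5,0), (5,2), (6,0), (6,2), (7,0), (7,2), (8,0), (8,2), (9,0), (9,2)}, so |H| = 20.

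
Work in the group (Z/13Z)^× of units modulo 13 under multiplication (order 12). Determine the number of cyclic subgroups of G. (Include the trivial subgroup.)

A cyclic subgroup of order d is generated by each of its φ(d) elements of order d, so the cyclic subgroups of order d number (#elements of order d)/φ(d).
Cyclic subgroups by order — order 1: 1; order 2: 1; order 3: 1; order 4: 1; order 6: 1; order 12: 1.
Total: 6.

6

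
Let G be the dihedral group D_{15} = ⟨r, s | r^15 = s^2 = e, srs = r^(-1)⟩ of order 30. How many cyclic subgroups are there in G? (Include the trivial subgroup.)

Group the elements of G by the cyclic subgroup they generate; each cyclic subgroup of order d accounts for φ(d) elements.
Cyclic subgroups by order — order 1: 1; order 2: 15; order 3: 1; order 5: 1; order 15: 1.
Total: 19.

19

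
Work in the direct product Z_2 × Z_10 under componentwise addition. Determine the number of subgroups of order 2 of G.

|G| = 20 and 2 | 20, so subgroups of order 2 are possible by Lagrange.
The subgroups of order 2 are: {(0,0), (0,5)}; {(0,0), (1,0)}; {(0,0), (1,5)}.
So G has 3 subgroups of order 2.

3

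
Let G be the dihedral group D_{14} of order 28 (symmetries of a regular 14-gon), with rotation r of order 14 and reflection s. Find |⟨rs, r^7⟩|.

4

|⟨rs⟩| = 2 and |⟨r^7⟩| = 2, so |H| is a multiple of lcm(2, 2) = 2 and divides |G| = 28.
Closing under the operation: H = {e, r^7, rs, r^8s}, so |H| = 4.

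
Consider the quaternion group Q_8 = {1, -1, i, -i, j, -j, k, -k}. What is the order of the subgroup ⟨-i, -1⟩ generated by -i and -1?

4

|⟨-i⟩| = 4 and |⟨-1⟩| = 2, so |H| is a multiple of lcm(4, 2) = 4 and divides |G| = 8.
Closing under the operation: H = {1, -1, i, -i}, so |H| = 4.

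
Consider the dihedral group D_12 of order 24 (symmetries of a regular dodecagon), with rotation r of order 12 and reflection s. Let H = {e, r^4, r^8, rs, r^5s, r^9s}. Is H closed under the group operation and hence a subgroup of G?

Yes

|H| = 6 divides |G| = 24, consistent with Lagrange.
H contains the identity, every element's inverse is in H, and H is closed under ·: it is a subgroup.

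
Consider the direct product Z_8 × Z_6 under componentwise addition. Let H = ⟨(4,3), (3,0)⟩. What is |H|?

16

|⟨(4,3)⟩| = 2 and |⟨(3,0)⟩| = 8, so |H| is a multiple of lcm(2, 8) = 8 and divides |G| = 48.
Closing under the operation: H = {(0,0), (0,3), (1,0), (1,3), (2,0), (2,3), (3,0), (3,3), (4,0), (4,3), (5,0), (5,3), (6,0), (6,3), (7,0), (7,3)}, so |H| = 16.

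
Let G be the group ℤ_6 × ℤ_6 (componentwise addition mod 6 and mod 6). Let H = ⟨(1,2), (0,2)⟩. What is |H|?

18

|⟨(1,2)⟩| = 6 and |⟨(0,2)⟩| = 3, so |H| is a multiple of lcm(6, 3) = 6 and divides |G| = 36.
Closing under the operation: H = {(0,0), (0,2), (0,4), (1,0), (1,2), (1,4), (2,0), (2,2), (2,4), (3,0), (3,2), (3,4), (4,0), (4,2), (4,4), (5,0), (5,2), (5,4)}, so |H| = 18.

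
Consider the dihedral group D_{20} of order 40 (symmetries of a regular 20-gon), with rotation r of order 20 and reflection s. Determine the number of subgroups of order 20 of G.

3

|G| = 40 and 20 | 40, so subgroups of order 20 are possible by Lagrange.
The subgroups of order 20 are: {e, r, r^2, r^3, r^4, r^5, r^6, r^7, r^8, r^9, r^10, r^11, r^12, r^13, r^14, r^15, r^16, r^17, r^18, r^19}; {e, r^2, r^4, r^6, r^8, r^10, r^12, r^14, r^16, r^18, s, r^2s, r^4s, r^6s, r^8s, r^10s, r^12s, r^14s, r^16s, r^18s}; {e, r^2, r^4, r^6, r^8, r^10, r^12, r^14, r^16, r^18, rs, r^3s, r^5s, r^7s, r^9s, r^11s, r^13s, r^15s, r^17s, r^19s}.
So G has 3 subgroups of order 20.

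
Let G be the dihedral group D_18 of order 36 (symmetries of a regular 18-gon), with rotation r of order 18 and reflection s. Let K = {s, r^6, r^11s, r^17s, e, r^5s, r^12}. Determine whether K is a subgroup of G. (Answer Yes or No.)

|K| = 7 does not divide |G| = 36, so by Lagrange K is not a subgroup.

No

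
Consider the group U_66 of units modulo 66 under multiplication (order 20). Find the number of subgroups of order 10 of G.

3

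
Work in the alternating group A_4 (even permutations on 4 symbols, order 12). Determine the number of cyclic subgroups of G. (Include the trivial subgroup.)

8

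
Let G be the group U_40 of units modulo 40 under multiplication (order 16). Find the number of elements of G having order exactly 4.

The elements of order 4 are: 3, 7, 13, 17, 23, 27, 33, 37.
That's 8.

8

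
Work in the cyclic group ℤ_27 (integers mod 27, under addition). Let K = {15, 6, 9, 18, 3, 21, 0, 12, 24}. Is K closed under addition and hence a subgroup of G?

Yes

|K| = 9 divides |G| = 27, consistent with Lagrange.
K contains the identity, every element's inverse is in K, and K is closed under +: it is a subgroup.
In fact K = ⟨3⟩.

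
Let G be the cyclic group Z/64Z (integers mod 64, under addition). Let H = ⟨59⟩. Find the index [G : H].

|⟨59⟩| = 64 and |G| = 64.
By Lagrange, [G : H] = |G|/|H| = 64/64 = 1.

1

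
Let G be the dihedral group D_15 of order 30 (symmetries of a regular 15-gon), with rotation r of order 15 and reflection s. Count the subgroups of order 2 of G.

15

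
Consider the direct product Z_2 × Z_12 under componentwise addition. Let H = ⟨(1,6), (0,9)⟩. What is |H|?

8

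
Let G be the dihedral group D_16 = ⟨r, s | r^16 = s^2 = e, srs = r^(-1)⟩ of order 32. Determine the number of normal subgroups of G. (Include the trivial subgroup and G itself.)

G has 36 subgroups. Checking conjugation-invariance by order — order 1: 1/1 normal; order 2: 1/17 normal; order 4: 1/9 normal; order 8: 1/5 normal; order 16: 3/3 normal; order 32: 1/1 normal.
Total normal subgroups: 8.

8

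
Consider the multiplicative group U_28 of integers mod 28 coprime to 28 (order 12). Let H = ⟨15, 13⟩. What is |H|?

|⟨15⟩| = 2 and |⟨13⟩| = 2, so |H| is a multiple of lcm(2, 2) = 2 and divides |G| = 12.
Closing under the operation: H = {1, 13, 15, 27}, so |H| = 4.

4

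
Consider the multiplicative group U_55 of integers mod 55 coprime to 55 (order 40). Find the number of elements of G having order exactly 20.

Enumerating element orders in G gives 16 elements of order 20.

16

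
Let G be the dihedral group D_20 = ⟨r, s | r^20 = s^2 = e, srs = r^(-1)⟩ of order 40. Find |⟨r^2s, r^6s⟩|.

|⟨r^2s⟩| = 2 and |⟨r^6s⟩| = 2, so |H| is a multiple of lcm(2, 2) = 2 and divides |G| = 40.
Closing under the operation: H = {e, r^4, r^8, r^12, r^16, r^2s, r^6s, r^10s, r^14s, r^18s}, so |H| = 10.

10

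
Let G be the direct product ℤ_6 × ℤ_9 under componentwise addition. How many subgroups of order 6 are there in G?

4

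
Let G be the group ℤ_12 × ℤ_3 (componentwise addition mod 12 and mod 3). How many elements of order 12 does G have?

An element (a,b) has order lcm(ord(a), ord(b)); count pairs with lcm equal to 12.
Enumerating gives 16 such elements.

16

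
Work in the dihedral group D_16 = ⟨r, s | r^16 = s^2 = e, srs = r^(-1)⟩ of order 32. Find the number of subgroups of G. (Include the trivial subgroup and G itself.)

36

|G| = 32, so by Lagrange every subgroup order divides 32. Divisors: 1, 2, 4, 8, 16, 32.
Subgroups by order — order 1: 1; order 2: 17; order 4: 9; order 8: 5; order 16: 3; order 32: 1.
Total: 1 + 17 + 9 + 5 + 3 + 1 = 36.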